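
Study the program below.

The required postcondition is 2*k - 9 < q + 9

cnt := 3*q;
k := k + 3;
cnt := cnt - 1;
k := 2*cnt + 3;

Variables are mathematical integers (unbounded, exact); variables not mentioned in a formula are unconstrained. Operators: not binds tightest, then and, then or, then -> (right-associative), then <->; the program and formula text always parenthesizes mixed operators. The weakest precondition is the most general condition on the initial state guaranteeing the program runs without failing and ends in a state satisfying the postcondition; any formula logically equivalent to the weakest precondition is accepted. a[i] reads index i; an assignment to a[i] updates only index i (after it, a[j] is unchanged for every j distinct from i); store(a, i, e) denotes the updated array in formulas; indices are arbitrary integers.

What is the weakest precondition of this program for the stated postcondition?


Working backward. After the program, the postcondition 2*k - 9 < q + 9 must hold; in canonical form it is 2*k < q + 18.
Before k := 2*cnt + 3: 4*cnt < q + 12
Before cnt := cnt - 1: 4*cnt < q + 16
Before k := k + 3: 4*cnt < q + 16
Before cnt := 3*q: 11*q < 16
Answer: WP = 11*q < 16


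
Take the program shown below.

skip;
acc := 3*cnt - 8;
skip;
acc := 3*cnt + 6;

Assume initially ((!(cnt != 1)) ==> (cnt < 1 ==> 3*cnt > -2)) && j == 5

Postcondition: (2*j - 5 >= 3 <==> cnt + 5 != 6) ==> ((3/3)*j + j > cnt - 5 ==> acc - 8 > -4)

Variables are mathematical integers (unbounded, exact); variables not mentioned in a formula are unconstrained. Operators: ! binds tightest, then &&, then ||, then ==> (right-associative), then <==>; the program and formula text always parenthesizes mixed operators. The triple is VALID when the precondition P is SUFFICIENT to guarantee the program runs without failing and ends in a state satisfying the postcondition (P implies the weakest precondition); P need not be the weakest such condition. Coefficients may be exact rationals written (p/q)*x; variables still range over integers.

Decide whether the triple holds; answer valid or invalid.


Working backward. After the program, the postcondition (2*j - 5 >= 3 <==> cnt + 5 != 6) ==> ((3/3)*j + j > cnt - 5 ==> acc - 8 > -4) must hold; in canonical form it is (2*j >= 8 <==> cnt != 1) ==> (2*j > cnt - 5 ==> acc > 4).
Before acc := 3*cnt + 6: (2*j >= 8 <==> cnt != 1) ==> (2*j > cnt - 5 ==> 3*cnt > -2)
Before skip: (2*j >= 8 <==> cnt != 1) ==> (2*j > cnt - 5 ==> 3*cnt > -2)
Before acc := 3*cnt - 8: (2*j >= 8 <==> cnt != 1) ==> (2*j > cnt - 5 ==> 3*cnt > -2)
Before skip: (2*j >= 8 <==> cnt != 1) ==> (2*j > cnt - 5 ==> 3*cnt > -2)
The weakest precondition is (2*j >= 8 <==> cnt != 1) ==> (2*j > cnt - 5 ==> 3*cnt > -2).
Check whether ((!(cnt != 1)) ==> (cnt < 1 ==> 3*cnt > -2)) && j == 5 implies it.
Countermodel: at the initial state cnt = -1, j = 5, the precondition holds but the weakest precondition fails.
Answer: invalid


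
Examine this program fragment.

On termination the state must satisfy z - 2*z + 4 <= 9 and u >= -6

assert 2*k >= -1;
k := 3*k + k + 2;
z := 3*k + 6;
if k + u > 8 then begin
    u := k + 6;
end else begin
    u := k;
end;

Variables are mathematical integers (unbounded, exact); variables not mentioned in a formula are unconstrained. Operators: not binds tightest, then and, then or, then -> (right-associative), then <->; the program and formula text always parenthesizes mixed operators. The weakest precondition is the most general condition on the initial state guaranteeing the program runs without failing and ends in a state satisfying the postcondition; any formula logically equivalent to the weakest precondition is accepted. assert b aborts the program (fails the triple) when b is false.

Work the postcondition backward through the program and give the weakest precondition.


Working backward. After the program, the postcondition z - 2*z + 4 <= 9 and u >= -6 must hold; in canonical form it is z >= -5 and u >= -6.
Then branch requires z >= -5 and k >= -12; else branch requires z >= -5 and k >= -6.
Before the if: (k + u > 8 -> (z >= -5 and k >= -12)) and ((not (k + u > 8)) -> (z >= -5 and k >= -6))
Before z := 3*k + 6: (k + u > 8 -> (3*k >= -11 and k >= -12)) and ((not (k + u > 8)) -> (3*k >= -11 and k >= -6))
Before k := 3*k + k + 2: (4*k + u > 6 -> (12*k >= -17 and 4*k >= -14)) and ((not (4*k + u > 6)) -> (12*k >= -17 and 4*k >= -8))
Before assert 2*k >= -1: 2*k >= -1 and (4*k + u > 6 -> (12*k >= -17 and 4*k >= -14)) and ((not (4*k + u > 6)) -> (12*k >= -17 and 4*k >= -8))
Answer: WP = 2*k >= -1 and (4*k + u > 6 -> (12*k >= -17 and 4*k >= -14)) and ((not (4*k + u > 6)) -> (12*k >= -17 and 4*k >= -8))


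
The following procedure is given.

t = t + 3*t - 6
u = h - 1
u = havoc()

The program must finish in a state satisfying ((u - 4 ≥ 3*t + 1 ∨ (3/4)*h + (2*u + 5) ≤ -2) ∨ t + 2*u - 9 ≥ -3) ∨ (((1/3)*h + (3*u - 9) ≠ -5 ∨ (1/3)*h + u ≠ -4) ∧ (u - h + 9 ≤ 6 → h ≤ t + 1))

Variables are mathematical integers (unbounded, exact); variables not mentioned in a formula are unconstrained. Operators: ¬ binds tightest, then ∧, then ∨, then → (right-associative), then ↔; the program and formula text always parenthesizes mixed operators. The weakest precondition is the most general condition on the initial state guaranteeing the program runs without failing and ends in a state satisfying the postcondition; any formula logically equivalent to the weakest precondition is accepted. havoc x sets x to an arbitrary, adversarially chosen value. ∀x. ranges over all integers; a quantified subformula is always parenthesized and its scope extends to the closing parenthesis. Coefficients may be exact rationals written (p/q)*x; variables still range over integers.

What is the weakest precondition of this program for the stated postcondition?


Working backward. After the program, the postcondition ((u - 4 ≥ 3*t + 1 ∨ (3/4)*h + (2*u + 5) ≤ -2) ∨ t + 2*u - 9 ≥ -3) ∨ (((1/3)*h + (3*u - 9) ≠ -5 ∨ (1/3)*h + u ≠ -4) ∧ (u - h + 9 ≤ 6 → h ≤ t + 1)) must hold; in canonical form it is u ≥ 3*t + 5 ∨ (3/4)*h + 2*u ≤ -7 ∨ t + 2*u ≥ 6 ∨ (((1/3)*h + 3*u ≠ 4 ∨ (1/3)*h + u ≠ -4) ∧ (u ≤ h - 3 → h ≤ t + 1)).
Before havoc u: ∀u_1. (u_1 ≥ 3*t + 5 ∨ (3/4)*h + 2*u_1 ≤ -7 ∨ t + 2*u_1 ≥ 6 ∨ (((1/3)*h + 3*u_1 ≠ 4 ∨ (1/3)*h + u_1 ≠ -4) ∧ (u_1 ≤ h - 3 → h ≤ t + 1)))
Before u := h - 1: ∀u_1. (u_1 ≥ 3*t + 5 ∨ (3/4)*h + 2*u_1 ≤ -7 ∨ t + 2*u_1 ≥ 6 ∨ (((1/3)*h + 3*u_1 ≠ 4 ∨ (1/3)*h + u_1 ≠ -4) ∧ (u_1 ≤ h - 3 → h ≤ t + 1)))
Before t := t + 3*t - 6: ∀u_1. (u_1 ≥ 12*t - 13 ∨ (3/4)*h + 2*u_1 ≤ -7 ∨ 4*t + 2*u_1 ≥ 12 ∨ (((1/3)*h + 3*u_1 ≠ 4 ∨ (1/3)*h + u_1 ≠ -4) ∧ (u_1 ≤ h - 3 → h ≤ 4*t - 5)))
Answer: WP = ∀u_1. (u_1 ≥ 12*t - 13 ∨ (3/4)*h + 2*u_1 ≤ -7 ∨ 4*t + 2*u_1 ≥ 12 ∨ (((1/3)*h + 3*u_1 ≠ 4 ∨ (1/3)*h + u_1 ≠ -4) ∧ (u_1 ≤ h - 3 → h ≤ 4*t - 5)))


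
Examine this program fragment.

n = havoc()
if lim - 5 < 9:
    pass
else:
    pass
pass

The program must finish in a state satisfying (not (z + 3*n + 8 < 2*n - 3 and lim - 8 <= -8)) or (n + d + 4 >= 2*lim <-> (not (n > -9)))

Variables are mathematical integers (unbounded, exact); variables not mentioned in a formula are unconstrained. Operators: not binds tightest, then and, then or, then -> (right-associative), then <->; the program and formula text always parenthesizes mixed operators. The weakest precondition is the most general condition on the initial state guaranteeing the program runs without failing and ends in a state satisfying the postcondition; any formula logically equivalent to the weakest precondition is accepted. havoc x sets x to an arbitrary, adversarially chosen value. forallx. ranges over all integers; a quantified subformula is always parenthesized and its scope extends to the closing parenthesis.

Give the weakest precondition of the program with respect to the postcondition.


Working backward. After the program, the postcondition (not (z + 3*n + 8 < 2*n - 3 and lim - 8 <= -8)) or (n + d + 4 >= 2*lim <-> (not (n > -9))) must hold; in canonical form it is (not (n + z < -11 and lim <= 0)) or (d + n >= 2*lim - 4 <-> (not (n > -9))).
Before skip: (not (n + z < -11 and lim <= 0)) or (d + n >= 2*lim - 4 <-> (not (n > -9)))
Then branch requires (not (n + z < -11 and lim <= 0)) or (d + n >= 2*lim - 4 <-> (not (n > -9))); else branch requires (not (n + z < -11 and lim <= 0)) or (d + n >= 2*lim - 4 <-> (not (n > -9))).
Before the if: (lim < 14 -> ((not (n + z < -11 and lim <= 0)) or (d + n >= 2*lim - 4 <-> (not (n > -9))))) and ((not (lim < 14)) -> ((not (n + z < -11 and lim <= 0)) or (d + n >= 2*lim - 4 <-> (not (n > -9)))))
Before havoc n: forall n_1. ((lim < 14 -> ((not (n_1 + z < -11 and lim <= 0)) or (d + n_1 >= 2*lim - 4 <-> (not (n_1 > -9))))) and ((not (lim < 14)) -> ((not (n_1 + z < -11 and lim <= 0)) or (d + n_1 >= 2*lim - 4 <-> (not (n_1 > -9))))))
Answer: WP = forall n_1. ((lim < 14 -> ((not (n_1 + z < -11 and lim <= 0)) or (d + n_1 >= 2*lim - 4 <-> (not (n_1 > -9))))) and ((not (lim < 14)) -> ((not (n_1 + z < -11 and lim <= 0)) or (d + n_1 >= 2*lim - 4 <-> (not (n_1 > -9))))))


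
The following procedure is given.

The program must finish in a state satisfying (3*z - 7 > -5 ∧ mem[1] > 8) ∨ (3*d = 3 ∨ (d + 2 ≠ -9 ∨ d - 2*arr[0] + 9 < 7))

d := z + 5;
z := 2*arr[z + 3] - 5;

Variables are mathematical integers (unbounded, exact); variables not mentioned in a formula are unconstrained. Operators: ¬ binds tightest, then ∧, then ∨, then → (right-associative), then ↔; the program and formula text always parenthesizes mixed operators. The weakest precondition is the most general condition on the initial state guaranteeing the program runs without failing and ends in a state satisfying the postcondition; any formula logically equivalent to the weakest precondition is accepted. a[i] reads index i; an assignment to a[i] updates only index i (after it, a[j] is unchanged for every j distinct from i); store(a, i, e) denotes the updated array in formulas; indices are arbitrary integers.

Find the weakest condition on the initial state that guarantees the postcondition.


Working backward. After the program, the postcondition (3*z - 7 > -5 ∧ mem[1] > 8) ∨ (3*d = 3 ∨ (d + 2 ≠ -9 ∨ d - 2*arr[0] + 9 < 7)) must hold; in canonical form it is (3*z > 2 ∧ mem[1] > 8) ∨ 3*d = 3 ∨ d ≠ -11 ∨ d < 2*arr[0] - 2.
Before z := 2*arr[z + 3] - 5: (6*arr[z + 3] > 17 ∧ mem[1] > 8) ∨ 3*d = 3 ∨ d ≠ -11 ∨ d < 2*arr[0] - 2
Before d := z + 5: (6*arr[z + 3] > 17 ∧ mem[1] > 8) ∨ 3*z = -12 ∨ z ≠ -16 ∨ z < 2*arr[0] - 7
Answer: WP = (6*arr[z + 3] > 17 ∧ mem[1] > 8) ∨ 3*z = -12 ∨ z ≠ -16 ∨ z < 2*arr[0] - 7


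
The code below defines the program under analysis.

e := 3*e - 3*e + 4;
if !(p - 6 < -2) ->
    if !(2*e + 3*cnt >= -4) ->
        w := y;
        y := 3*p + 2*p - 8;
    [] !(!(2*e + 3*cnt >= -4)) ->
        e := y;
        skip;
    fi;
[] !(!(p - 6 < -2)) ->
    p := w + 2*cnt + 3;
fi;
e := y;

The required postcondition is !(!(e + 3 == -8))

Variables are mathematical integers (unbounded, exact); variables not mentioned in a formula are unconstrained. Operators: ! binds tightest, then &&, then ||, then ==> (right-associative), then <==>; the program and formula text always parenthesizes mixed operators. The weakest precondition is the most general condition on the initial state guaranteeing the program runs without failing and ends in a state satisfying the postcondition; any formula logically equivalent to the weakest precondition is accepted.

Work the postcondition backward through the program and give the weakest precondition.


Working backward. After the program, the postcondition !(!(e + 3 == -8)) must hold; in canonical form it is e == -11.
Before e := y: y == -11
Then branch requires ((!(3*cnt + 2*e >= -4)) ==> 5*p == -3) && (3*cnt + 2*e >= -4 ==> y == -11); else branch requires y == -11.
Before the if: ((!(p < 4)) ==> (((!(3*cnt + 2*e >= -4)) ==> 5*p == -3) && (3*cnt + 2*e >= -4 ==> y == -11))) && (p < 4 ==> y == -11)
Before e := 3*e - 3*e + 4: ((!(p < 4)) ==> (((!(3*cnt >= -12)) ==> 5*p == -3) && (3*cnt >= -12 ==> y == -11))) && (p < 4 ==> y == -11)
Answer: WP = ((!(p < 4)) ==> (((!(3*cnt >= -12)) ==> 5*p == -3) && (3*cnt >= -12 ==> y == -11))) && (p < 4 ==> y == -11)


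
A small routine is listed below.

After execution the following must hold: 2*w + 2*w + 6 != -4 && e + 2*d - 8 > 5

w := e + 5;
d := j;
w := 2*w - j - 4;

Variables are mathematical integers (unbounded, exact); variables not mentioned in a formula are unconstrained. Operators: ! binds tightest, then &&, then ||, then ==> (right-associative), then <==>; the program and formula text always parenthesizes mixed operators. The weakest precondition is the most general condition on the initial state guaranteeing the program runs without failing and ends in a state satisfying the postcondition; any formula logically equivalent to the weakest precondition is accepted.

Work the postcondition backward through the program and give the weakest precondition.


Working backward. After the program, the postcondition 2*w + 2*w + 6 != -4 && e + 2*d - 8 > 5 must hold; in canonical form it is 4*w != -10 && 2*d + e > 13.
Before w := 2*w - j - 4: 8*w != 4*j + 6 && 2*d + e > 13
Before d := j: 8*w != 4*j + 6 && e + 2*j > 13
Before w := e + 5: 8*e != 4*j - 34 && e + 2*j > 13
Answer: WP = 8*e != 4*j - 34 && e + 2*j > 13


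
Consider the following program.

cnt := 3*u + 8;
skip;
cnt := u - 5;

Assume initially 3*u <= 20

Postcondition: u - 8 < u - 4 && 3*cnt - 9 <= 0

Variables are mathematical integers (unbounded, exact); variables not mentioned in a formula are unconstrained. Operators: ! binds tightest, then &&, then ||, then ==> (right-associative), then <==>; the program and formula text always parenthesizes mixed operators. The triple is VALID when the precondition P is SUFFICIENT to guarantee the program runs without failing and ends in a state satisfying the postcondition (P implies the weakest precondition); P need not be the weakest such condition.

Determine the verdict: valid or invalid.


Working backward. After the program, the postcondition u - 8 < u - 4 && 3*cnt - 9 <= 0 must hold; in canonical form it is 3*cnt <= 9.
Before cnt := u - 5: 3*u <= 24
Before skip: 3*u <= 24
Before cnt := 3*u + 8: 3*u <= 24
The weakest precondition is 3*u <= 24.
Check whether 3*u <= 20 implies it.
Every state satisfying the precondition satisfies the weakest precondition: the implication holds.
Answer: valid


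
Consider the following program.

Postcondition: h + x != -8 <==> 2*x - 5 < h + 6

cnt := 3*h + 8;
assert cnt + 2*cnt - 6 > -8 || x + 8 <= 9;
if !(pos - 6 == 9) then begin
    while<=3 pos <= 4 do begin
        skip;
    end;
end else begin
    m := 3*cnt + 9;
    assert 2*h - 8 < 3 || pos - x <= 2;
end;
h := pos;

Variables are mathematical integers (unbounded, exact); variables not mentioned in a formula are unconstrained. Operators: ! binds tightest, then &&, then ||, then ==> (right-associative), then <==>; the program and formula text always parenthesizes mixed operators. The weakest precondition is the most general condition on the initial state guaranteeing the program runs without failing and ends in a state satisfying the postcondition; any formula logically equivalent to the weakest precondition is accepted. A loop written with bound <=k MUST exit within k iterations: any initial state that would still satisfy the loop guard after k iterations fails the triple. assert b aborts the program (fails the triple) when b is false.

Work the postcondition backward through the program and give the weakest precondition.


Working backward. After the program, the postcondition h + x != -8 <==> 2*x - 5 < h + 6 must hold; in canonical form it is h + x != -8 <==> 2*x < h + 11.
Before h := pos: pos + x != -8 <==> 2*x < pos + 11
Then branch requires (pos <= 4 ==> ((pos <= 4 ==> ((pos <= 4 ==> ((!(pos <= 4)) && (pos + x != -8 <==> 2*x < pos + 11))) && ((!(pos <= 4)) ==> (pos + x != -8 <==> 2*x < pos + 11)))) && ((!(pos <= 4)) ==> (pos + x != -8 <==> 2*x < pos + 11)))) && ((!(pos <= 4)) ==> (pos + x != -8 <==> 2*x < pos + 11)); else branch requires (2*h < 11 || pos <= x + 2) && (pos + x != -8 <==> 2*x < pos + 11).
Before the if: ((!(pos == 15)) ==> ((pos <= 4 ==> ((pos <= 4 ==> ((pos <= 4 ==> ((!(pos <= 4)) && (pos + x != -8 <==> 2*x < pos + 11))) && ((!(pos <= 4)) ==> (pos + x != -8 <==> 2*x < pos + 11)))) && ((!(pos <= 4)) ==> (pos + x != -8 <==> 2*x < pos + 11)))) && ((!(pos <= 4)) ==> (pos + x != -8 <==> 2*x < pos + 11)))) && (pos == 15 ==> ((2*h < 11 || pos <= x + 2) && (pos + x != -8 <==> 2*x < pos + 11)))
Before assert cnt + 2*cnt - 6 > -8 || x + 8 <= 9: (3*cnt > -2 || x <= 1) && ((!(pos == 15)) ==> ((pos <= 4 ==> ((pos <= 4 ==> ((pos <= 4 ==> ((!(pos <= 4)) && (pos + x != -8 <==> 2*x < pos + 11))) && ((!(pos <= 4)) ==> (pos + x != -8 <==> 2*x < pos + 11)))) && ((!(pos <= 4)) ==> (pos + x != -8 <==> 2*x < pos + 11)))) && ((!(pos <= 4)) ==> (pos + x != -8 <==> 2*x < pos + 11)))) && (pos == 15 ==> ((2*h < 11 || pos <= x + 2) && (pos + x != -8 <==> 2*x < pos + 11)))
Before cnt := 3*h + 8: (9*h > -26 || x <= 1) && ((!(pos == 15)) ==> ((pos <= 4 ==> ((pos <= 4 ==> ((pos <= 4 ==> ((!(pos <= 4)) && (pos + x != -8 <==> 2*x < pos + 11))) && ((!(pos <= 4)) ==> (pos + x != -8 <==> 2*x < pos + 11)))) && ((!(pos <= 4)) ==> (pos + x != -8 <==> 2*x < pos + 11)))) && ((!(pos <= 4)) ==> (pos + x != -8 <==> 2*x < pos + 11)))) && (pos == 15 ==> ((2*h < 11 || pos <= x + 2) && (pos + x != -8 <==> 2*x < pos + 11)))
Answer: WP = (9*h > -26 || x <= 1) && ((!(pos == 15)) ==> ((pos <= 4 ==> ((pos <= 4 ==> ((pos <= 4 ==> ((!(pos <= 4)) && (pos + x != -8 <==> 2*x < pos + 11))) && ((!(pos <= 4)) ==> (pos + x != -8 <==> 2*x < pos + 11)))) && ((!(pos <= 4)) ==> (pos + x != -8 <==> 2*x < pos + 11)))) && ((!(pos <= 4)) ==> (pos + x != -8 <==> 2*x < pos + 11)))) && (pos == 15 ==> ((2*h < 11 || pos <= x + 2) && (pos + x != -8 <==> 2*x < pos + 11)))


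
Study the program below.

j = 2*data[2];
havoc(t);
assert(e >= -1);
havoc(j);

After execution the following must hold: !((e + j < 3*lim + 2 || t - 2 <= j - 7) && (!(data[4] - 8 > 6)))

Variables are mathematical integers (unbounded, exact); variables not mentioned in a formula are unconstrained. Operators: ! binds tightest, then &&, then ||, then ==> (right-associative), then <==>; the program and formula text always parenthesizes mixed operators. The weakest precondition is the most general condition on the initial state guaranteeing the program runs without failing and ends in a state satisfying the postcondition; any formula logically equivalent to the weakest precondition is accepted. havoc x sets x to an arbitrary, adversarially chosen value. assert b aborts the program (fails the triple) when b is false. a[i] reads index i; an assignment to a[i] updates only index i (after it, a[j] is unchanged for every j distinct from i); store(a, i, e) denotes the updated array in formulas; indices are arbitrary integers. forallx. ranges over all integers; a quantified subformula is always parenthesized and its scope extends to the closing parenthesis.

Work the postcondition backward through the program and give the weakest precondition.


Working backward. After the program, the postcondition !((e + j < 3*lim + 2 || t - 2 <= j - 7) && (!(data[4] - 8 > 6))) must hold; in canonical form it is !((e + j < 3*lim + 2 || t <= j - 5) && (!(data[4] > 14))).
Before havoc j: forall j_1. (!((e + j_1 < 3*lim + 2 || t <= j_1 - 5) && (!(data[4] > 14))))
Before assert e >= -1: e >= -1 && (forall j_1. (!((e + j_1 < 3*lim + 2 || t <= j_1 - 5) && (!(data[4] > 14)))))
Before havoc t: forall t_1. (e >= -1 && (forall j_1. (!((e + j_1 < 3*lim + 2 || t_1 <= j_1 - 5) && (!(data[4] > 14))))))
Before j := 2*data[2]: forall t_1. (e >= -1 && (forall j_1. (!((e + j_1 < 3*lim + 2 || t_1 <= j_1 - 5) && (!(data[4] > 14))))))
Answer: WP = forall t_1. (e >= -1 && (forall j_1. (!((e + j_1 < 3*lim + 2 || t_1 <= j_1 - 5) && (!(data[4] > 14))))))


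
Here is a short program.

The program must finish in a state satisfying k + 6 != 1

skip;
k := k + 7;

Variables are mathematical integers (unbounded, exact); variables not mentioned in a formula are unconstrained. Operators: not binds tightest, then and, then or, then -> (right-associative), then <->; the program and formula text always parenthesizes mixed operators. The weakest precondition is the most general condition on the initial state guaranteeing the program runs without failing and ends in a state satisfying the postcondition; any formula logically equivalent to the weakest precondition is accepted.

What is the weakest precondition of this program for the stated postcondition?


Working backward. After the program, the postcondition k + 6 != 1 must hold; in canonical form it is k != -5.
Before k := k + 7: k != -12
Before skip: k != -12
Answer: WP = k != -12


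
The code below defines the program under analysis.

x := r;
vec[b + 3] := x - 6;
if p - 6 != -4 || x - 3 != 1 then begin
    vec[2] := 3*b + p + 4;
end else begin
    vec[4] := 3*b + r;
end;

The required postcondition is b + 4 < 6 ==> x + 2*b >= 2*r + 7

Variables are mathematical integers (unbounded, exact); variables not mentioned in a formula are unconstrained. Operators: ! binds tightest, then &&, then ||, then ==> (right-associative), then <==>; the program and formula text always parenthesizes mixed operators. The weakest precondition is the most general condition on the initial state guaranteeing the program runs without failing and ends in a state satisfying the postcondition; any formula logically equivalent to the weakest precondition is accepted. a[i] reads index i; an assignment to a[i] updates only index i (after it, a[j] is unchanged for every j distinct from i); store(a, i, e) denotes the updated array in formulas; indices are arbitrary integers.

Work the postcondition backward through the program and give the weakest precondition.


Working backward. After the program, the postcondition b + 4 < 6 ==> x + 2*b >= 2*r + 7 must hold; in canonical form it is b < 2 ==> 2*b + x >= 2*r + 7.
Then branch requires b < 2 ==> 2*b + x >= 2*r + 7; else branch requires b < 2 ==> 2*b + x >= 2*r + 7.
Before the if: ((p != 2 || x != 4) ==> (b < 2 ==> 2*b + x >= 2*r + 7)) && ((!(p != 2 || x != 4)) ==> (b < 2 ==> 2*b + x >= 2*r + 7))
Before vec[b + 3] := x - 6: ((p != 2 || x != 4) ==> (b < 2 ==> 2*b + x >= 2*r + 7)) && ((!(p != 2 || x != 4)) ==> (b < 2 ==> 2*b + x >= 2*r + 7))
Before x := r: ((p != 2 || r != 4) ==> (b < 2 ==> 2*b >= r + 7)) && ((!(p != 2 || r != 4)) ==> (b < 2 ==> 2*b >= r + 7))
Answer: WP = ((p != 2 || r != 4) ==> (b < 2 ==> 2*b >= r + 7)) && ((!(p != 2 || r != 4)) ==> (b < 2 ==> 2*b >= r + 7))


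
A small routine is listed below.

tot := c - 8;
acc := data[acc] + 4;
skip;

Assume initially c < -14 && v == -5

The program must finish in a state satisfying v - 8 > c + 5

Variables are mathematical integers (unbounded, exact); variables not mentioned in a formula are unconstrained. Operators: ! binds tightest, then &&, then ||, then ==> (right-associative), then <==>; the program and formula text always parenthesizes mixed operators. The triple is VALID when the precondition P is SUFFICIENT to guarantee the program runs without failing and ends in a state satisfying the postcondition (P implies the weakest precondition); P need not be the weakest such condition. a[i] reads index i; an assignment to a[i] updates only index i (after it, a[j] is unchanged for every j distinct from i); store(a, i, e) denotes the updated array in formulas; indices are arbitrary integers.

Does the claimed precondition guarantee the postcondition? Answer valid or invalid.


Working backward. After the program, the postcondition v - 8 > c + 5 must hold; in canonical form it is v > c + 13.
Before skip: v > c + 13
Before acc := data[acc] + 4: v > c + 13
Before tot := c - 8: v > c + 13
The weakest precondition is v > c + 13.
Check whether c < -14 && v == -5 implies it.
Countermodel: at the initial state c = -18, v = -5, the precondition holds but the weakest precondition fails.
Answer: invalid


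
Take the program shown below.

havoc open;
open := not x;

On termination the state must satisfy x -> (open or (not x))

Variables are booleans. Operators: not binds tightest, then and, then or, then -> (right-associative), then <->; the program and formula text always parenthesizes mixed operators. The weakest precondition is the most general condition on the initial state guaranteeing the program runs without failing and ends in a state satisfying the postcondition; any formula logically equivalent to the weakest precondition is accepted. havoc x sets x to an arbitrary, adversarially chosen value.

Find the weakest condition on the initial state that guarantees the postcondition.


Working backward. After the program, x -> (open or (not x)) must hold.
Before open := not x: x -> (not x)
Before havoc open: x -> (not x)
Answer: WP = x -> (not x)


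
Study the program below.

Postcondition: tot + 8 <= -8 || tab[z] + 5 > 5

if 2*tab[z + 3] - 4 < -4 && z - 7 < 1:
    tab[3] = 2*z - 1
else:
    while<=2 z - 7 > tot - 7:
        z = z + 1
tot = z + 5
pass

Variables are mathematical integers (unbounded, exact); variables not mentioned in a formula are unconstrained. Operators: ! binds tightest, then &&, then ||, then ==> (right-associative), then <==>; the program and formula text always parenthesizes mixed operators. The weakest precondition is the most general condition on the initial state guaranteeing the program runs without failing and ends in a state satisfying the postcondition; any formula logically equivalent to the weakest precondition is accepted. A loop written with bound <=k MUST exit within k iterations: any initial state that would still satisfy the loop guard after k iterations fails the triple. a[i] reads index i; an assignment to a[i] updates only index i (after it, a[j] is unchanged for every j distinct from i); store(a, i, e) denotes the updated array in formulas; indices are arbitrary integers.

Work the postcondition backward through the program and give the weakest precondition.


Working backward. After the program, the postcondition tot + 8 <= -8 || tab[z] + 5 > 5 must hold; in canonical form it is tot <= -16 || tab[z] > 0.
Before skip: tot <= -16 || tab[z] > 0
Before tot := z + 5: z <= -21 || tab[z] > 0
Then branch requires z <= -21 || store(tab, 3, 2*z - 1)[z] > 0; else branch requires (z > tot ==> ((z > tot - 1 ==> ((!(z > tot - 2)) && (z <= -23 || tab[z + 2] > 0))) && ((!(z > tot - 1)) ==> (z <= -22 || tab[z + 1] > 0)))) && ((!(z > tot)) ==> (z <= -21 || tab[z] > 0)).
Before the if: ((2*tab[z + 3] < 0 && z < 8) ==> (z <= -21 || store(tab, 3, 2*z - 1)[z] > 0)) && ((!(2*tab[z + 3] < 0 && z < 8)) ==> ((z > tot ==> ((z > tot - 1 ==> ((!(z > tot - 2)) && (z <= -23 || tab[z + 2] > 0))) && ((!(z > tot - 1)) ==> (z <= -22 || tab[z + 1] > 0)))) && ((!(z > tot)) ==> (z <= -21 || tab[z] > 0))))
Answer: WP = ((2*tab[z + 3] < 0 && z < 8) ==> (z <= -21 || store(tab, 3, 2*z - 1)[z] > 0)) && ((!(2*tab[z + 3] < 0 && z < 8)) ==> ((z > tot ==> ((z > tot - 1 ==> ((!(z > tot - 2)) && (z <= -23 || tab[z + 2] > 0))) && ((!(z > tot - 1)) ==> (z <= -22 || tab[z + 1] > 0)))) && ((!(z > tot)) ==> (z <= -21 || tab[z] > 0))))


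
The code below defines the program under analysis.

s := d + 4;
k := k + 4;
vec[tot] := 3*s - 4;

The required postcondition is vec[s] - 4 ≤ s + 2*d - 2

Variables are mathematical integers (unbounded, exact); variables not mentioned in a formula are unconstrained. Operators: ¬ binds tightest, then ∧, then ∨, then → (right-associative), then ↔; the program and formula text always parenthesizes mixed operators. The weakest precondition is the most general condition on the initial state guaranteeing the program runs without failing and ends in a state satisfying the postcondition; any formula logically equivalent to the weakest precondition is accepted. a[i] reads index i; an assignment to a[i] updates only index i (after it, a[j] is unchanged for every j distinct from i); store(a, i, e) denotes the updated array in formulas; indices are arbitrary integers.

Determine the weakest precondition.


Working backward. After the program, the postcondition vec[s] - 4 ≤ s + 2*d - 2 must hold; in canonical form it is vec[s] ≤ 2*d + s + 2.
Before vec[tot] := 3*s - 4: store(vec, tot, 3*s - 4)[s] ≤ 2*d + s + 2
Before k := k + 4: store(vec, tot, 3*s - 4)[s] ≤ 2*d + s + 2
Before s := d + 4: store(vec, tot, 3*d + 8)[d + 4] ≤ 3*d + 6
Answer: WP = store(vec, tot, 3*d + 8)[d + 4] ≤ 3*d + 6


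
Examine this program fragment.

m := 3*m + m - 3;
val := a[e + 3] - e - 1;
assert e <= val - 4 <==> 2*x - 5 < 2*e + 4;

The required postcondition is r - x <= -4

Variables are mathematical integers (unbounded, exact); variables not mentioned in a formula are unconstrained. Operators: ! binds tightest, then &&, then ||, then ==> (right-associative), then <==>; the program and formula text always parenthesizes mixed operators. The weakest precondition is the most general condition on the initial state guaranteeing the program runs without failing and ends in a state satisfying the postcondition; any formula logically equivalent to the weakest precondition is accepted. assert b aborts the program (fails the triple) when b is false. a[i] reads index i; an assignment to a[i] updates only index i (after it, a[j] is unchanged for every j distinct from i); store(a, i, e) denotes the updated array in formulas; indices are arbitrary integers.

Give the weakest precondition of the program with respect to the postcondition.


Working backward. After the program, the postcondition r - x <= -4 must hold; in canonical form it is r <= x - 4.
Before assert e <= val - 4 <==> 2*x - 5 < 2*e + 4: (e <= val - 4 <==> 2*x < 2*e + 9) && r <= x - 4
Before val := a[e + 3] - e - 1: (2*e <= a[e + 3] - 5 <==> 2*x < 2*e + 9) && r <= x - 4
Before m := 3*m + m - 3: (2*e <= a[e + 3] - 5 <==> 2*x < 2*e + 9) && r <= x - 4
Answer: WP = (2*e <= a[e + 3] - 5 <==> 2*x < 2*e + 9) && r <= x - 4


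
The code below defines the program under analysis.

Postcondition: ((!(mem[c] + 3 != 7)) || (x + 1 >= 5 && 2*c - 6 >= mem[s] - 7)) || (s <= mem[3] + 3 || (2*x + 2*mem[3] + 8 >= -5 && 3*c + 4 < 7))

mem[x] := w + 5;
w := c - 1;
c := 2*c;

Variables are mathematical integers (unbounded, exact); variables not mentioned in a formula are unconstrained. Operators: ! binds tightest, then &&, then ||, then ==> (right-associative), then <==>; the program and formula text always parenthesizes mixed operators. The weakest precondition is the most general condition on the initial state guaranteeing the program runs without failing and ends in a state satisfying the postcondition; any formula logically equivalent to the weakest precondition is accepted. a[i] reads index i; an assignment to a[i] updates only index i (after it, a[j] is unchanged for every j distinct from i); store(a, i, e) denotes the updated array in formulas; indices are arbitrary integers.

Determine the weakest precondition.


Working backward. After the program, the postcondition ((!(mem[c] + 3 != 7)) || (x + 1 >= 5 && 2*c - 6 >= mem[s] - 7)) || (s <= mem[3] + 3 || (2*x + 2*mem[3] + 8 >= -5 && 3*c + 4 < 7)) must hold; in canonical form it is (!(mem[c] != 4)) || (x >= 4 && 2*c >= mem[s] - 1) || s <= mem[3] + 3 || (2*mem[3] + 2*x >= -13 && 3*c < 3).
Before c := 2*c: (!(mem[2*c] != 4)) || (x >= 4 && 4*c >= mem[s] - 1) || s <= mem[3] + 3 || (2*mem[3] + 2*x >= -13 && 6*c < 3)
Before w := c - 1: (!(mem[2*c] != 4)) || (x >= 4 && 4*c >= mem[s] - 1) || s <= mem[3] + 3 || (2*mem[3] + 2*x >= -13 && 6*c < 3)
Before mem[x] := w + 5: (!(store(mem, x, w + 5)[2*c] != 4)) || (x >= 4 && 4*c >= store(mem, x, w + 5)[s] - 1) || s <= store(mem, x, w + 5)[3] + 3 || (2*store(mem, x, w + 5)[3] + 2*x >= -13 && 6*c < 3)
Answer: WP = (!(store(mem, x, w + 5)[2*c] != 4)) || (x >= 4 && 4*c >= store(mem, x, w + 5)[s] - 1) || s <= store(mem, x, w + 5)[3] + 3 || (2*store(mem, x, w + 5)[3] + 2*x >= -13 && 6*c < 3)


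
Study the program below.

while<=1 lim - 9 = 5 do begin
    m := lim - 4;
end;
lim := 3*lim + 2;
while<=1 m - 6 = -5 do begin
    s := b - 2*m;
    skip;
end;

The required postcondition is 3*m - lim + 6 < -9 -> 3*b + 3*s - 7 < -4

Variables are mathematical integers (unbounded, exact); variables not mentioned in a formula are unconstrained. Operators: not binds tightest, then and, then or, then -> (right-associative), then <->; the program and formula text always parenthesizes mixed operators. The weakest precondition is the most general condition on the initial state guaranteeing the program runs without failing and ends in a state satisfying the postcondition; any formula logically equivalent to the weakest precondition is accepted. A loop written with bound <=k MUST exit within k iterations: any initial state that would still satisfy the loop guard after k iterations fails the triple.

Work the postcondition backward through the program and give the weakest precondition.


Working backward. After the program, the postcondition 3*m - lim + 6 < -9 -> 3*b + 3*s - 7 < -4 must hold; in canonical form it is 3*m < lim - 15 -> 3*b + 3*s < 3.
Before the loop (bound <=1), unroll the exhaustion recursion (WP_0 = exit-now case; WP_j = one more guarded iteration, up to j = 1):
  WP_0: (not (m = 1)) and (3*m < lim - 15 -> 3*b + 3*s < 3)
  WP_1: (m = 1 -> ((not (m = 1)) and (3*m < lim - 15 -> 6*b < 6*m + 3))) and ((not (m = 1)) -> (3*m < lim - 15 -> 3*b + 3*s < 3))
So before the loop: (m = 1 -> ((not (m = 1)) and (3*m < lim - 15 -> 6*b < 6*m + 3))) and ((not (m = 1)) -> (3*m < lim - 15 -> 3*b + 3*s < 3))
Before lim := 3*lim + 2: (m = 1 -> ((not (m = 1)) and (3*m < 3*lim - 13 -> 6*b < 6*m + 3))) and ((not (m = 1)) -> (3*m < 3*lim - 13 -> 3*b + 3*s < 3))
Before the loop (bound <=1), unroll the exhaustion recursion (WP_0 = exit-now case; WP_j = one more guarded iteration, up to j = 1):
  WP_0: (not (lim = 14)) and (m = 1 -> ((not (m = 1)) and (3*m < 3*lim - 13 -> 6*b < 6*m + 3))) and ((not (m = 1)) -> (3*m < 3*lim - 13 -> 3*b + 3*s < 3))
  WP_1: (lim = 14 -> ((not (lim = 14)) and (lim = 5 -> (not (lim = 5))))) and ((not (lim = 14)) -> ((m = 1 -> ((not (m = 1)) and (3*m < 3*lim - 13 -> 6*b < 6*m + 3))) and ((not (m = 1)) -> (3*m < 3*lim - 13 -> 3*b + 3*s < 3))))
So before the loop: (lim = 14 -> ((not (lim = 14)) and (lim = 5 -> (not (lim = 5))))) and ((not (lim = 14)) -> ((m = 1 -> ((not (m = 1)) and (3*m < 3*lim - 13 -> 6*b < 6*m + 3))) and ((not (m = 1)) -> (3*m < 3*lim - 13 -> 3*b + 3*s < 3))))
Answer: WP = (lim = 14 -> ((not (lim = 14)) and (lim = 5 -> (not (lim = 5))))) and ((not (lim = 14)) -> ((m = 1 -> ((not (m = 1)) and (3*m < 3*lim - 13 -> 6*b < 6*m + 3))) and ((not (m = 1)) -> (3*m < 3*lim - 13 -> 3*b + 3*s < 3))))


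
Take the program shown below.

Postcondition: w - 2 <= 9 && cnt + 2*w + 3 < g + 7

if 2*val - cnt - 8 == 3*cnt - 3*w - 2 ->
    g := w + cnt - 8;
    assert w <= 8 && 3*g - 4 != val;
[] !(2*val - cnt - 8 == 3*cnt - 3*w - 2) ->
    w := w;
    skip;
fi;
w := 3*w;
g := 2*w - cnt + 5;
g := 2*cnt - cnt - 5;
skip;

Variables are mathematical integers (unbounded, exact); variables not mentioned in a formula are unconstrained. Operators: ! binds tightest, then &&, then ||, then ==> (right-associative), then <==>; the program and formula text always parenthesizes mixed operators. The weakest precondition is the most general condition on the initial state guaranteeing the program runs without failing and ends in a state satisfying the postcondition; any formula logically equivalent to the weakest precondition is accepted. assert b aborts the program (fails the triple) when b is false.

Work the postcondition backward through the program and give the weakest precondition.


Working backward. After the program, the postcondition w - 2 <= 9 && cnt + 2*w + 3 < g + 7 must hold; in canonical form it is w <= 11 && cnt + 2*w < g + 4.
Before skip: w <= 11 && cnt + 2*w < g + 4
Before g := 2*cnt - cnt - 5: w <= 11 && 2*w < -1
Before g := 2*w - cnt + 5: w <= 11 && 2*w < -1
Before w := 3*w: 3*w <= 11 && 6*w < -1
Then branch requires w <= 8 && 3*cnt + 3*w != val + 28 && 3*w <= 11 && 6*w < -1; else branch requires 3*w <= 11 && 6*w < -1.
Before the if: (2*val + 3*w == 4*cnt + 6 ==> (w <= 8 && 3*cnt + 3*w != val + 28 && 3*w <= 11 && 6*w < -1)) && ((!(2*val + 3*w == 4*cnt + 6)) ==> (3*w <= 11 && 6*w < -1))
Answer: WP = (2*val + 3*w == 4*cnt + 6 ==> (w <= 8 && 3*cnt + 3*w != val + 28 && 3*w <= 11 && 6*w < -1)) && ((!(2*val + 3*w == 4*cnt + 6)) ==> (3*w <= 11 && 6*w < -1))


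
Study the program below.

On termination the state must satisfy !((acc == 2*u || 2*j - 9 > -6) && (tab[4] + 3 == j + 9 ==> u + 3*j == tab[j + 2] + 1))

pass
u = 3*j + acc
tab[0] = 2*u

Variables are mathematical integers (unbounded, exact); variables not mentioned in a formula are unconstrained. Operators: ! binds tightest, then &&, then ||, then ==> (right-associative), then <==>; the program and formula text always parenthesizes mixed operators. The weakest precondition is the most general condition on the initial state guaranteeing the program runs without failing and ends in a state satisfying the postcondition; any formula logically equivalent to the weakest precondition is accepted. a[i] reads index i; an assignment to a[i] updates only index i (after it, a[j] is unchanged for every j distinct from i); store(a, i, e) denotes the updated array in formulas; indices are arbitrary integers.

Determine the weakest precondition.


Working backward. After the program, the postcondition !((acc == 2*u || 2*j - 9 > -6) && (tab[4] + 3 == j + 9 ==> u + 3*j == tab[j + 2] + 1)) must hold; in canonical form it is !((acc == 2*u || 2*j > 3) && (tab[4] == j + 6 ==> 3*j + u == tab[j + 2] + 1)).
Before tab[0] := 2*u: !((acc == 2*u || 2*j > 3) && (tab[4] == j + 6 ==> 3*j + u == store(tab, 0, 2*u)[j + 2] + 1))
Before u := 3*j + acc: !((acc + 6*j == 0 || 2*j > 3) && (tab[4] == j + 6 ==> acc + 6*j == store(tab, 0, 2*acc + 6*j)[j + 2] + 1))
Before skip: !((acc + 6*j == 0 || 2*j > 3) && (tab[4] == j + 6 ==> acc + 6*j == store(tab, 0, 2*acc + 6*j)[j + 2] + 1))
Answer: WP = !((acc + 6*j == 0 || 2*j > 3) && (tab[4] == j + 6 ==> acc + 6*j == store(tab, 0, 2*acc + 6*j)[j + 2] + 1))


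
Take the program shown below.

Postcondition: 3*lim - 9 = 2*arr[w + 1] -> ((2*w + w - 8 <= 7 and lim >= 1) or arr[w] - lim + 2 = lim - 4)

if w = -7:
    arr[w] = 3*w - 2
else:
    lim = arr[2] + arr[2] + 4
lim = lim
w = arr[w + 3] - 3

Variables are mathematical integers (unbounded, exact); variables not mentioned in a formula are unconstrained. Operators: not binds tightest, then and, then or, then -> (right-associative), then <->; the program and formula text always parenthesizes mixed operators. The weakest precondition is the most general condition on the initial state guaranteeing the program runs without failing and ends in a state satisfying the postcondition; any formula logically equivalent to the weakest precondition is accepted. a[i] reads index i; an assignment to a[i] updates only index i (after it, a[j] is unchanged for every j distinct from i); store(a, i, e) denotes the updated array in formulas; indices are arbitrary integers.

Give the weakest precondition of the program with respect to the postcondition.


Working backward. After the program, the postcondition 3*lim - 9 = 2*arr[w + 1] -> ((2*w + w - 8 <= 7 and lim >= 1) or arr[w] - lim + 2 = lim - 4) must hold; in canonical form it is 3*lim = 2*arr[w + 1] + 9 -> ((3*w <= 15 and lim >= 1) or arr[w] = 2*lim - 6).
Before w := arr[w + 3] - 3: 3*lim = 2*arr[arr[w + 3] - 2] + 9 -> ((3*arr[w + 3] <= 24 and lim >= 1) or arr[arr[w + 3] - 3] = 2*lim - 6)
Before lim := lim: 3*lim = 2*arr[arr[w + 3] - 2] + 9 -> ((3*arr[w + 3] <= 24 and lim >= 1) or arr[arr[w + 3] - 3] = 2*lim - 6)
Then branch requires 3*lim = 2*store(arr, w, 3*w - 2)[store(arr, w, 3*w - 2)[w + 3] - 2] + 9 -> ((3*store(arr, w, 3*w - 2)[w + 3] <= 24 and lim >= 1) or store(arr, w, 3*w - 2)[store(arr, w, 3*w - 2)[w + 3] - 3] = 2*lim - 6); else branch requires 6*arr[2] = 2*arr[arr[w + 3] - 2] - 3 -> ((3*arr[w + 3] <= 24 and 2*arr[2] >= -3) or arr[arr[w + 3] - 3] = 4*arr[2] + 2).
Before the if: (w = -7 -> (3*lim = 2*store(arr, w, 3*w - 2)[store(arr, w, 3*w - 2)[w + 3] - 2] + 9 -> ((3*store(arr, w, 3*w - 2)[w + 3] <= 24 and lim >= 1) or store(arr, w, 3*w - 2)[store(arr, w, 3*w - 2)[w + 3] - 3] = 2*lim - 6))) and ((not (w = -7)) -> (6*arr[2] = 2*arr[arr[w + 3] - 2] - 3 -> ((3*arr[w + 3] <= 24 and 2*arr[2] >= -3) or arr[arr[w + 3] - 3] = 4*arr[2] + 2)))
Answer: WP = (w = -7 -> (3*lim = 2*store(arr, w, 3*w - 2)[store(arr, w, 3*w - 2)[w + 3] - 2] + 9 -> ((3*store(arr, w, 3*w - 2)[w + 3] <= 24 and lim >= 1) or store(arr, w, 3*w - 2)[store(arr, w, 3*w - 2)[w + 3] - 3] = 2*lim - 6))) and ((not (w = -7)) -> (6*arr[2] = 2*arr[arr[w + 3] - 2] - 3 -> ((3*arr[w + 3] <= 24 and 2*arr[2] >= -3) or arr[arr[w + 3] - 3] = 4*arr[2] + 2)))
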